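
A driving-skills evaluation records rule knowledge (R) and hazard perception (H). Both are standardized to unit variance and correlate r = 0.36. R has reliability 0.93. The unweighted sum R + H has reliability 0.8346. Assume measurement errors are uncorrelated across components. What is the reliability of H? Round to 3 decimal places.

0.620

Var(R+H) = 2 + 2·0.36 = 2.720.
True-score variance = ρ_R + ρ_H + 2·0.36, so 0.8346 = (0.93 + ρ_H + 0.72) / 2.720.
ρ_H = 0.8346·2.720 − 0.93 − 0.72 = 0.620.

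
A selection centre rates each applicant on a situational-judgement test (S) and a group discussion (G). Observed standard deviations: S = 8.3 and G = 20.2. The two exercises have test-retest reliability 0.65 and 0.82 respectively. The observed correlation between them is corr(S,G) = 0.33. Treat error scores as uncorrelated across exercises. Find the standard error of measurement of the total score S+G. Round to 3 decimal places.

Var(total) = 476.93 + 110.656 = 587.586.
True-score variance = 379.371 + 110.656 = 490.027, so reliability = 0.8340.
Error variance = 587.586 − 490.027 = 97.5587; SEM = √97.5587 = 9.877.

9.877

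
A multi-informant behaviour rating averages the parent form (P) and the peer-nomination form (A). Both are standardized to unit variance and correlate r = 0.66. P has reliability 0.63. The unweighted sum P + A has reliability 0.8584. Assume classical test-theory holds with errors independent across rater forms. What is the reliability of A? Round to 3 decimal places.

Var(P+A) = 2 + 2·0.66 = 3.320.
True-score variance = ρ_P + ρ_A + 2·0.66, so 0.8584 = (0.63 + ρ_A + 1.32) / 3.320.
ρ_A = 0.8584·3.320 − 0.63 − 1.32 = 0.900.

0.900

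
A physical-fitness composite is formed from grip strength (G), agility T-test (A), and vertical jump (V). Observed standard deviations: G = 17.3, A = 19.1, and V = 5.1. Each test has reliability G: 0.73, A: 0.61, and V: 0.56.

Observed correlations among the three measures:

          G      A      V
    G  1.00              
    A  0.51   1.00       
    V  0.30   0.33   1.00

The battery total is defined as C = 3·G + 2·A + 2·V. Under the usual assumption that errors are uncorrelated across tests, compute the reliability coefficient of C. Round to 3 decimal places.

Var(C) = 3²·17.3² + 2²·19.1² + 2²·5.1² + 2·[6·17.3·19.1·0.51 + 6·17.3·5.1·0.30 + 4·19.1·5.1·0.33] = 4256.89 + 2597.02 = 6853.91.
Under uncorrelated errors the observed covariances equal the true-score covariances, so only the own-variance terms attenuate.
True-score variance = [3²·17.3²·0.73 + 2²·19.1²·0.61 + 2²·5.1²·0.56] + 2597.02 = 2914.73 + 2597.02 = 5511.76.
Reliability = 5511.76 / 6853.91 = 0.804.

0.804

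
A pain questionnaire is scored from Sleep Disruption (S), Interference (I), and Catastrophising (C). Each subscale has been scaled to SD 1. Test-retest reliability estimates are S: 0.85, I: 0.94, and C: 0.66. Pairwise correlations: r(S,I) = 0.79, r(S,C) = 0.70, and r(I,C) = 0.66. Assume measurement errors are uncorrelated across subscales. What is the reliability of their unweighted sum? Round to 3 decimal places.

0.925

Var(S+I+C) = 3 + 2·[0.79 + 0.70 + 0.66] = 3 + 4.3 = 7.3.
Because errors are independent across components, Cov(Tᵢ,Tⱼ) = Cov(Xᵢ,Xⱼ); the off-diagonal part of the true-score variance is the same as above.
True-score variance = [0.85 + 0.94 + 0.66] + 4.3 = 2.45 + 4.3 = 6.75.
Reliability = 6.75 / 7.3 = 0.925.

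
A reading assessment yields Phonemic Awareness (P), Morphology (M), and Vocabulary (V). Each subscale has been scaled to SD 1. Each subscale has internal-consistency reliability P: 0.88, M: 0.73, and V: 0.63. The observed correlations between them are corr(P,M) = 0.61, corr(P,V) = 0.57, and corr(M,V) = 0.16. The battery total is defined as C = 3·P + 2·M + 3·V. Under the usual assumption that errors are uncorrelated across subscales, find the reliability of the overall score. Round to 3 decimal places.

0.868

Var(C) = 3² + 2² + 3² + 2·[6·0.61 + 9·0.57 + 6·0.16] = 22 + 19.5 = 41.5.
Under uncorrelated errors the observed covariances equal the true-score covariances, so only the own-variance terms attenuate.
True-score variance = [3²·0.88 + 2²·0.73 + 3²·0.63] + 19.5 = 16.51 + 19.5 = 36.01.
Reliability = 36.01 / 41.5 = 0.868.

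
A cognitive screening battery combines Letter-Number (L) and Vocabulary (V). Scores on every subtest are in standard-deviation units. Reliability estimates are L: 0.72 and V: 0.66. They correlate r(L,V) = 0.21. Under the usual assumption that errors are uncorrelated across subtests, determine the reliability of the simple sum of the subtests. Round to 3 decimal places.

0.744

Var(L+V) = 2 + 2·[0.21] = 2 + 0.42 = 2.42.
Under uncorrelated errors the observed covariances equal the true-score covariances, so only the own-variance terms attenuate.
True-score variance = [0.72 + 0.66] + 0.42 = 1.38 + 0.42 = 1.8.
Reliability = 1.8 / 2.42 = 0.744.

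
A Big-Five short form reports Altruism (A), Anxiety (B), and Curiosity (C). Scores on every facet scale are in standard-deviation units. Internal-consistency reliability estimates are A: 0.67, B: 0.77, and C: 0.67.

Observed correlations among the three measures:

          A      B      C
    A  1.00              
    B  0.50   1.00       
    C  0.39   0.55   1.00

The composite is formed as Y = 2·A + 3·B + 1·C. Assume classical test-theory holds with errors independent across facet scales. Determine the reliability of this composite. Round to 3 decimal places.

0.850

Var(Y) = 2² + 3² + 1 + 2·[6·0.50 + 2·0.39 + 3·0.55] = 14 + 10.86 = 24.86.
With uncorrelated errors the cross-covariances are all true-score covariance, so they carry over unchanged; only the diagonal terms shrink to ρᵢσᵢ².
True-score variance = [2²·0.67 + 3²·0.77 + 0.67] + 10.86 = 10.28 + 10.86 = 21.14.
Reliability = 21.14 / 24.86 = 0.850.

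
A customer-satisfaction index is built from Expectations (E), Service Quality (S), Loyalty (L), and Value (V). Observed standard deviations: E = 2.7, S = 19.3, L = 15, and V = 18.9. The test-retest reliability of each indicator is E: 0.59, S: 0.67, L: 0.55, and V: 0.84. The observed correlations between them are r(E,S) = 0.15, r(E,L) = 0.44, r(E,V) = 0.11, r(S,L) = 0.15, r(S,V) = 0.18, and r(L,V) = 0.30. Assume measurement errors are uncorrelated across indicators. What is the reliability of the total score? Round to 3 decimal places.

Var(E+S+L+V) = 2.7² + 19.3² + 15² + 18.9² + 2·[2.7·19.3·0.15 + 2.7·15·0.44 + 2.7·18.9·0.11 + 19.3·15·0.15 + 19.3·18.9·0.18 + 15·18.9·0.30] = 961.99 + 450.767 = 1412.76.
Because errors are independent across components, Cov(Tᵢ,Tⱼ) = Cov(Xᵢ,Xⱼ); the off-diagonal part of the true-score variance is the same as above.
True-score variance = [2.7²·0.59 + 19.3²·0.67 + 15²·0.55 + 18.9²·0.84] + 450.767 = 677.676 + 450.767 = 1128.44.
Reliability = 1128.44 / 1412.76 = 0.799.

0.799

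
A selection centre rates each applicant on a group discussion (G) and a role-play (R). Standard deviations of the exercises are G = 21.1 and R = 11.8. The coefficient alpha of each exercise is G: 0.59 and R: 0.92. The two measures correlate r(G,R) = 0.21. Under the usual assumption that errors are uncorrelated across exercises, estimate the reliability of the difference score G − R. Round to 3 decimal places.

0.596

Var(G−R) = 21.1² + 11.8² − 2·21.1·11.8·0.21 = 584.45 − 104.572 = 479.878.
Under uncorrelated errors the observed covariances equal the true-score covariances, so only the own-variance terms attenuate.
True-score variance = [21.1²·0.59 + 11.8²·0.92] − 104.572 = 390.775 − 104.572 = 286.203.
Reliability = 286.203 / 479.878 = 0.596.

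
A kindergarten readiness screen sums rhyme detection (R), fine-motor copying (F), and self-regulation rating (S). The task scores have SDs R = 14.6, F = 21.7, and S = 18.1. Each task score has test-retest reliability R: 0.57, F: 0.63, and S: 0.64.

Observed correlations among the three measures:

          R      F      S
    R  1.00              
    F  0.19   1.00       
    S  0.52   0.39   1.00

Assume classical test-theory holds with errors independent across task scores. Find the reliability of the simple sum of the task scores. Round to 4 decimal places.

0.7760

Var(R+F+S) = 14.6² + 21.7² + 18.1² + 2·[14.6·21.7·0.19 + 14.6·18.1·0.52 + 21.7·18.1·0.39] = 1011.66 + 701.583 = 1713.24.
Under uncorrelated errors the observed covariances equal the true-score covariances, so only the own-variance terms attenuate.
True-score variance = [14.6²·0.57 + 21.7²·0.63 + 18.1²·0.64] + 701.583 = 627.832 + 701.583 = 1329.41.
Reliability = 1329.41 / 1713.24 = 0.7760.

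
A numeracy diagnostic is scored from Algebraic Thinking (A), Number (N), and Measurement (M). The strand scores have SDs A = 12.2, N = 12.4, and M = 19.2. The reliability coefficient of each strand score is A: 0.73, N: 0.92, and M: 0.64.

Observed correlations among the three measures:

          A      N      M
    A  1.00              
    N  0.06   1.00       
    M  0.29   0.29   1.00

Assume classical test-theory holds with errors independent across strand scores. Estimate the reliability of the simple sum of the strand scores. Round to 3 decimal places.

0.808

Var(A+N+M) = 12.2² + 12.4² + 19.2² + 2·[12.2·12.4·0.06 + 12.2·19.2·0.29 + 12.4·19.2·0.29] = 671.24 + 292.099 = 963.339.
Because errors are independent across components, Cov(Tᵢ,Tⱼ) = Cov(Xᵢ,Xⱼ); the off-diagonal part of the true-score variance is the same as above.
True-score variance = [12.2²·0.73 + 12.4²·0.92 + 19.2²·0.64] + 292.099 = 486.042 + 292.099 = 778.141.
Reliability = 778.141 / 963.339 = 0.808.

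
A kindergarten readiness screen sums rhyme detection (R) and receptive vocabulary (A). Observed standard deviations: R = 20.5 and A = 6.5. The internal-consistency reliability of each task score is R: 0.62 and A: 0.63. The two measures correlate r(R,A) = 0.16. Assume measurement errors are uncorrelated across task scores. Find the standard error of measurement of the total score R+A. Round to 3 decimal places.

Var(total) = 462.5 + 42.64 = 505.14.
True-score variance = 287.173 + 42.64 = 329.812, so reliability = 0.6529.
Error variance = 505.14 − 329.812 = 175.327; SEM = √175.327 = 13.241.

13.241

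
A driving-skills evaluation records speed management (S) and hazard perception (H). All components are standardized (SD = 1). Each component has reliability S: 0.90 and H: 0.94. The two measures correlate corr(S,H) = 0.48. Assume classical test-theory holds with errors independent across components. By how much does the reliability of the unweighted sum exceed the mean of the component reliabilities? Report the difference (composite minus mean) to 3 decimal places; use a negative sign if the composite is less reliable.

0.026

Var(sum) = 2 + 0.96 = 2.96; true-score variance = 1.84 + 0.96 = 2.8; composite reliability = 0.9459.
Mean component reliability = 0.9200.
Difference = 0.9459 − 0.9200 = 0.026.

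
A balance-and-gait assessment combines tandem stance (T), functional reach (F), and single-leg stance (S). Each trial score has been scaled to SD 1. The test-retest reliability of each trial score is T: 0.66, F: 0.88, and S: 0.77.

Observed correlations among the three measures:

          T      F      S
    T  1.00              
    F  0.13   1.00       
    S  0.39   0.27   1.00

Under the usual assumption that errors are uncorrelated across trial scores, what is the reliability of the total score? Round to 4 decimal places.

Var(T+F+S) = 3 + 2·[0.13 + 0.39 + 0.27] = 3 + 1.58 = 4.58.
Because errors are independent across components, Cov(Tᵢ,Tⱼ) = Cov(Xᵢ,Xⱼ); the off-diagonal part of the true-score variance is the same as above.
True-score variance = [0.66 + 0.88 + 0.77] + 1.58 = 2.31 + 1.58 = 3.89.
Reliability = 3.89 / 4.58 = 0.8493.

0.8493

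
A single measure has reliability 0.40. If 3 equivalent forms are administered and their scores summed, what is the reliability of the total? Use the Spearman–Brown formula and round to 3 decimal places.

0.667

ρ_k = kρ / (1 + (k−1)ρ) = 3·0.40 / (1 + 2·0.40) = 1.200 / 1.800 = 0.667.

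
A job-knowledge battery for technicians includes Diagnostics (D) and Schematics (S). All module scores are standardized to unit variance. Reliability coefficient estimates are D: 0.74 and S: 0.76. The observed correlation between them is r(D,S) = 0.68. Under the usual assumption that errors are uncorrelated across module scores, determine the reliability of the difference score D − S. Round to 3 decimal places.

Var(D−S) = 1 + 1 − 2·0.68 = 2 − 1.36 = 0.64.
With uncorrelated errors the cross-covariances are all true-score covariance, so they carry over unchanged; only the diagonal terms shrink to ρᵢσᵢ².
True-score variance = [0.74 + 0.76] − 1.36 = 1.5 − 1.36 = 0.14.
Reliability = 0.14 / 0.64 = 0.219.

0.219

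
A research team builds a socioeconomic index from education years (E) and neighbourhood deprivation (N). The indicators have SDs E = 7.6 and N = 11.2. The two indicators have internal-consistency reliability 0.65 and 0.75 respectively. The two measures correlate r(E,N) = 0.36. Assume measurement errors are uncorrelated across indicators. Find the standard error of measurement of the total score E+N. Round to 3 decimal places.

7.182

Var(total) = 183.2 + 61.2864 = 244.486.
True-score variance = 131.624 + 61.2864 = 192.91, so reliability = 0.7890.
Error variance = 244.486 − 192.91 = 51.576; SEM = √51.576 = 7.182.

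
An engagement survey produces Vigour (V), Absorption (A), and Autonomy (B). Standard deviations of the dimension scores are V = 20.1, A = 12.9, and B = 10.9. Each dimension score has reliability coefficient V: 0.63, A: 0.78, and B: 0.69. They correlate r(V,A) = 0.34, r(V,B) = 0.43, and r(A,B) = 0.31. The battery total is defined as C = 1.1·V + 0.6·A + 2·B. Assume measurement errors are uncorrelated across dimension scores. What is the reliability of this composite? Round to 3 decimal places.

Var(C) = 1.1²·20.1² + 0.6²·12.9² + 2²·10.9² + 2·[0.66·20.1·12.9·0.34 + 2.2·20.1·10.9·0.43 + 1.2·12.9·10.9·0.31] = 1024 + 635.501 = 1659.5.
Because errors are independent across components, Cov(Tᵢ,Tⱼ) = Cov(Xᵢ,Xⱼ); the off-diagonal part of the true-score variance is the same as above.
True-score variance = [1.1²·20.1²·0.63 + 0.6²·12.9²·0.78 + 2²·10.9²·0.69] + 635.501 = 682.62 + 635.501 = 1318.12.
Reliability = 1318.12 / 1659.5 = 0.794.

0.794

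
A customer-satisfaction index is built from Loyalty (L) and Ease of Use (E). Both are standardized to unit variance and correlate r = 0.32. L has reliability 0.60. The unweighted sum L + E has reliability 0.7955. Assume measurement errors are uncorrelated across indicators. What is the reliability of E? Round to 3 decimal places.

0.860

Var(L+E) = 2 + 2·0.32 = 2.640.
True-score variance = ρ_L + ρ_E + 2·0.32, so 0.7955 = (0.60 + ρ_E + 0.64) / 2.640.
ρ_E = 0.7955·2.640 − 0.60 − 0.64 = 0.860.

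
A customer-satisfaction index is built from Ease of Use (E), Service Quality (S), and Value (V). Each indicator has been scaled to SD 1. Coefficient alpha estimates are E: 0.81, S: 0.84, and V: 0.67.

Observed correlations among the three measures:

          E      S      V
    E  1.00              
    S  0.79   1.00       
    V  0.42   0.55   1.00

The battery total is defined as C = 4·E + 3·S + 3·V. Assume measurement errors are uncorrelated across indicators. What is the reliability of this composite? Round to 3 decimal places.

0.898

Var(C) = 4² + 3² + 3² + 2·[12·0.79 + 12·0.42 + 9·0.55] = 34 + 38.94 = 72.94.
Because errors are independent across components, Cov(Tᵢ,Tⱼ) = Cov(Xᵢ,Xⱼ); the off-diagonal part of the true-score variance is the same as above.
True-score variance = [4²·0.81 + 3²·0.84 + 3²·0.67] + 38.94 = 26.55 + 38.94 = 65.49.
Reliability = 65.49 / 72.94 = 0.898.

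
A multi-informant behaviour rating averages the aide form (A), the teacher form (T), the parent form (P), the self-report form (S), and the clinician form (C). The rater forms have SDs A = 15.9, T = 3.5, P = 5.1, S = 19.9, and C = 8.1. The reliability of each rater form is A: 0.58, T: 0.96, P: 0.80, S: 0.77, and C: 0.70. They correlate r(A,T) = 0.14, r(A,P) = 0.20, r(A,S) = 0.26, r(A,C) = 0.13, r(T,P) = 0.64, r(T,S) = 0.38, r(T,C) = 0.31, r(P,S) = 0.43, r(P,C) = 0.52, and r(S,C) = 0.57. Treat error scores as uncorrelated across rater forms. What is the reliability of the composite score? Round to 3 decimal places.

Var(A+T+P+S+C) = 15.9² + 3.5² + 5.1² + 19.9² + 8.1² + 2·[15.9·3.5·0.14 + 15.9·5.1·0.20 + 15.9·19.9·0.26 + 15.9·8.1·0.13 + 3.5·5.1·0.64 + 3.5·19.9·0.38 + 3.5·8.1·0.31 + 5.1·19.9·0.43 + 5.1·8.1·0.52 + 19.9·8.1·0.57] = 752.69 + 653.396 = 1406.09.
Under uncorrelated errors the observed covariances equal the true-score covariances, so only the own-variance terms attenuate.
True-score variance = [15.9²·0.58 + 3.5²·0.96 + 5.1²·0.80 + 19.9²·0.77 + 8.1²·0.70] + 653.396 = 530.052 + 653.396 = 1183.45.
Reliability = 1183.45 / 1406.09 = 0.842.

0.842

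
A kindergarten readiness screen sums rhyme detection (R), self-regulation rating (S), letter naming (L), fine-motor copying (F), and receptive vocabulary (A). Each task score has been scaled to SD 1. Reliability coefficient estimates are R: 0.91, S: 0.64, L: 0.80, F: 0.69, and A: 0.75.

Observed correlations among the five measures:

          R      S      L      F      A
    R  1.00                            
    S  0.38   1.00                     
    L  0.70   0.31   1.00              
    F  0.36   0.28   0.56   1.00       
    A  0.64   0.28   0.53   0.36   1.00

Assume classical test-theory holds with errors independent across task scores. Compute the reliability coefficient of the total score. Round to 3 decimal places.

0.912

Var(R+S+L+F+A) = 5 + 2·[0.38 + 0.70 + 0.36 + 0.64 + 0.31 + 0.28 + 0.28 + 0.56 + 0.53 + 0.36] = 5 + 8.8 = 13.8.
Because errors are independent across components, Cov(Tᵢ,Tⱼ) = Cov(Xᵢ,Xⱼ); the off-diagonal part of the true-score variance is the same as above.
True-score variance = [0.91 + 0.64 + 0.80 + 0.69 + 0.75] + 8.8 = 3.79 + 8.8 = 12.59.
Reliability = 12.59 / 13.8 = 0.912.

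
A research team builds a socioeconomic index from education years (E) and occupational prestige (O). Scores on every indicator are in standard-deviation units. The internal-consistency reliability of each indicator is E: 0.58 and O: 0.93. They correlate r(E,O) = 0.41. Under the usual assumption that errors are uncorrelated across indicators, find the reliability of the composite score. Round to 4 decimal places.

0.8262

Var(E+O) = 2 + 2·[0.41] = 2 + 0.82 = 2.82.
Under uncorrelated errors the observed covariances equal the true-score covariances, so only the own-variance terms attenuate.
True-score variance = [0.58 + 0.93] + 0.82 = 1.51 + 0.82 = 2.33.
Reliability = 2.33 / 2.82 = 0.8262.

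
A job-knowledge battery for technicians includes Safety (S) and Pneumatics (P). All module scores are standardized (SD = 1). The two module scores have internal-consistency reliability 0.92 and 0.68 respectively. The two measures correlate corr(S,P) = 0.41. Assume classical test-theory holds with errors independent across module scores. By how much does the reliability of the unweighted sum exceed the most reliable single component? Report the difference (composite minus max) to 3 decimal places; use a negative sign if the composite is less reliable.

-0.062

Var(sum) = 2 + 0.82 = 2.82; true-score variance = 1.6 + 0.82 = 2.42; composite reliability = 0.8582.
Max component reliability = 0.9200.
Difference = 0.8582 − 0.9200 = -0.062.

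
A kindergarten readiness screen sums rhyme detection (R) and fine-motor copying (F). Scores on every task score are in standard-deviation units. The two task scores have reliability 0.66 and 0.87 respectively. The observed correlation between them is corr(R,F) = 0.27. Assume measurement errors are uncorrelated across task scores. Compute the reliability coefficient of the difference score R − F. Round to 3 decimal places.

0.678

Var(R−F) = 1 + 1 − 2·0.27 = 2 − 0.54 = 1.46.
Because errors are independent across components, Cov(Tᵢ,Tⱼ) = Cov(Xᵢ,Xⱼ); the off-diagonal part of the true-score variance is the same as above.
True-score variance = [0.66 + 0.87] − 0.54 = 1.53 − 0.54 = 0.99.
Reliability = 0.99 / 1.46 = 0.678.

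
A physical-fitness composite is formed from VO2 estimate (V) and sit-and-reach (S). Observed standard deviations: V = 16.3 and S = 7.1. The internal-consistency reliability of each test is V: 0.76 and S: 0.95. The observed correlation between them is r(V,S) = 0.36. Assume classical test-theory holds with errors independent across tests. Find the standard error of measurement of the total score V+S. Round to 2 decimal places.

8.14

Var(total) = 316.1 + 83.3256 = 399.426.
True-score variance = 249.814 + 83.3256 = 333.139, so reliability = 0.8340.
Error variance = 399.426 − 333.139 = 66.2861; SEM = √66.2861 = 8.14.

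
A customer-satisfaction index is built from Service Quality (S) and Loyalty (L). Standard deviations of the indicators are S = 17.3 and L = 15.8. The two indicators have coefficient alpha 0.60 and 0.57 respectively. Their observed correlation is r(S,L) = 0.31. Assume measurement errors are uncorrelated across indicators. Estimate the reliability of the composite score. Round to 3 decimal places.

0.684

Var(S+L) = 17.3² + 15.8² + 2·[17.3·15.8·0.31] = 548.93 + 169.471 = 718.401.
Because errors are independent across components, Cov(Tᵢ,Tⱼ) = Cov(Xᵢ,Xⱼ); the off-diagonal part of the true-score variance is the same as above.
True-score variance = [17.3²·0.60 + 15.8²·0.57] + 169.471 = 321.869 + 169.471 = 491.34.
Reliability = 491.34 / 718.401 = 0.684.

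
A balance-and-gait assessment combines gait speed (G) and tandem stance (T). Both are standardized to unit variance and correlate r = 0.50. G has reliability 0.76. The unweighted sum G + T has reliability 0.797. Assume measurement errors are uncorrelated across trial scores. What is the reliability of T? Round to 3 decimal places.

Var(G+T) = 2 + 2·0.50 = 3.000.
True-score variance = ρ_G + ρ_T + 2·0.50, so 0.797 = (0.76 + ρ_T + 1.00) / 3.000.
ρ_T = 0.797·3.000 − 0.76 − 1.00 = 0.631.

0.631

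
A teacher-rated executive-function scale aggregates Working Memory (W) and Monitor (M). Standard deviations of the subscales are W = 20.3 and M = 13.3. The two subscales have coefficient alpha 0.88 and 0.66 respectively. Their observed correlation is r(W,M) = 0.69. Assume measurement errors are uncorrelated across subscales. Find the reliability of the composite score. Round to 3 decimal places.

Var(W+M) = 20.3² + 13.3² + 2·[20.3·13.3·0.69] = 588.98 + 372.586 = 961.566.
With uncorrelated errors the cross-covariances are all true-score covariance, so they carry over unchanged; only the diagonal terms shrink to ρᵢσᵢ².
True-score variance = [20.3²·0.88 + 13.3²·0.66] + 372.586 = 479.387 + 372.586 = 851.973.
Reliability = 851.973 / 961.566 = 0.886.

0.886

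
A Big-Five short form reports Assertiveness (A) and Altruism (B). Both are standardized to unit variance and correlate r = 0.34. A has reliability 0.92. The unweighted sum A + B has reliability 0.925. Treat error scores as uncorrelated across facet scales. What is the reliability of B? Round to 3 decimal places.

0.879

Var(A+B) = 2 + 2·0.34 = 2.680.
True-score variance = ρ_A + ρ_B + 2·0.34, so 0.925 = (0.92 + ρ_B + 0.68) / 2.680.
ρ_B = 0.925·2.680 − 0.92 − 0.68 = 0.879.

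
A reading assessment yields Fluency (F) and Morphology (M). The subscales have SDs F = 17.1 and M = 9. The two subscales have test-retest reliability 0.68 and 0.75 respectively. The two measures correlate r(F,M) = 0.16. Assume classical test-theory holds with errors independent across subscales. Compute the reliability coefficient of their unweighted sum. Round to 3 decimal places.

0.731

Var(F+M) = 17.1² + 9² + 2·[17.1·9·0.16] = 373.41 + 49.248 = 422.658.
Under uncorrelated errors the observed covariances equal the true-score covariances, so only the own-variance terms attenuate.
True-score variance = [17.1²·0.68 + 9²·0.75] + 49.248 = 259.589 + 49.248 = 308.837.
Reliability = 308.837 / 422.658 = 0.731.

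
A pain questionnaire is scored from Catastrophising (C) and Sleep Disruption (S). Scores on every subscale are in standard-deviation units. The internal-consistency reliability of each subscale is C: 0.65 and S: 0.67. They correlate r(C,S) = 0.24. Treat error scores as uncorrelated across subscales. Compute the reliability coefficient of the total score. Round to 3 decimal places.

Var(C+S) = 2 + 2·[0.24] = 2 + 0.48 = 2.48.
Because errors are independent across components, Cov(Tᵢ,Tⱼ) = Cov(Xᵢ,Xⱼ); the off-diagonal part of the true-score variance is the same as above.
True-score variance = [0.65 + 0.67] + 0.48 = 1.32 + 0.48 = 1.8.
Reliability = 1.8 / 2.48 = 0.726.

0.726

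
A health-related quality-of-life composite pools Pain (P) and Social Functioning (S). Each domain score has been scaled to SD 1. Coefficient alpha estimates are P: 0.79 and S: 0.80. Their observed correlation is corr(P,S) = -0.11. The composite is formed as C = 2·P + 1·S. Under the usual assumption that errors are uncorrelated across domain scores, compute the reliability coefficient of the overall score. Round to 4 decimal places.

0.7719

Var(C) = 2² + 1 + 2·[2·(-0.11)] = 5 − 0.44 = 4.56.
Because errors are independent across components, Cov(Tᵢ,Tⱼ) = Cov(Xᵢ,Xⱼ); the off-diagonal part of the true-score variance is the same as above.
True-score variance = [2²·0.79 + 0.80] − 0.44 = 3.96 − 0.44 = 3.52.
Reliability = 3.52 / 4.56 = 0.7719.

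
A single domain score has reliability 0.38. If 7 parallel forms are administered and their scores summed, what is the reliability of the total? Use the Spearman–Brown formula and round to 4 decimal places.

ρ_k = kρ / (1 + (k−1)ρ) = 7·0.38 / (1 + 6·0.38) = 2.660 / 3.280 = 0.8110.

0.8110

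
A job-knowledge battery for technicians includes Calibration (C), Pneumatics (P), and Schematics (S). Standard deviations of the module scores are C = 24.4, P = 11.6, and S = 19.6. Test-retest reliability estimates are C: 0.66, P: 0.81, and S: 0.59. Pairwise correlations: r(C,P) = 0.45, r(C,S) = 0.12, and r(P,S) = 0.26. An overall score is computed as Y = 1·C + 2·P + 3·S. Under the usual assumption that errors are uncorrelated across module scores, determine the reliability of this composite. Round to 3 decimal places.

0.720

Var(Y) = 24.4² + 2²·11.6² + 3²·19.6² + 2·[2·24.4·11.6·0.45 + 3·24.4·19.6·0.12 + 6·11.6·19.6·0.26] = 4591.04 + 1563.17 = 6154.21.
Because errors are independent across components, Cov(Tᵢ,Tⱼ) = Cov(Xᵢ,Xⱼ); the off-diagonal part of the true-score variance is the same as above.
True-score variance = [24.4²·0.66 + 2²·11.6²·0.81 + 3²·19.6²·0.59] + 1563.17 = 2868.8 + 1563.17 = 4431.97.
Reliability = 4431.97 / 6154.21 = 0.720.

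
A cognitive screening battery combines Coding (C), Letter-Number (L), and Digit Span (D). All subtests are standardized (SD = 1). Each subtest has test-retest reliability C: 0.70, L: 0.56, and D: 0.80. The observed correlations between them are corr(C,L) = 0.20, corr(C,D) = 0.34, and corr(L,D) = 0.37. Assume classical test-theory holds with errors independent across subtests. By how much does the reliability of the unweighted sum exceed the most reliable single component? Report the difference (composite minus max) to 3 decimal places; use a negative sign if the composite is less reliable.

Var(sum) = 3 + 1.82 = 4.82; true-score variance = 2.06 + 1.82 = 3.88; composite reliability = 0.8050.
Max component reliability = 0.8000.
Difference = 0.8050 − 0.8000 = 0.005.

0.005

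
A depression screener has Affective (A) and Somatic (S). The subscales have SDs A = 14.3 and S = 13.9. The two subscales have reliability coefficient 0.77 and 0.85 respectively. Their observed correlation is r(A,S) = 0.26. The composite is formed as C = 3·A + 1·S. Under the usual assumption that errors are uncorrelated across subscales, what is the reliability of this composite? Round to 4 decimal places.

Var(C) = 3²·14.3² + 13.9² + 2·[3·14.3·13.9·0.26] = 2033.62 + 310.081 = 2343.7.
Because errors are independent across components, Cov(Tᵢ,Tⱼ) = Cov(Xᵢ,Xⱼ); the off-diagonal part of the true-score variance is the same as above.
True-score variance = [3²·14.3²·0.77 + 13.9²·0.85] + 310.081 = 1581.34 + 310.081 = 1891.43.
Reliability = 1891.43 / 2343.7 = 0.8070.

0.8070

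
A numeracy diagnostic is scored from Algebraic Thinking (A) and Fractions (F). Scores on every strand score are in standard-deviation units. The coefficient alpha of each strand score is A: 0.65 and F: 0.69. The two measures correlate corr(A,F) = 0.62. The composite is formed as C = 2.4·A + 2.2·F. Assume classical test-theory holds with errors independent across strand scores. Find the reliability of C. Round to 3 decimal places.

Var(C) = 2.4² + 2.2² + 2·[5.28·0.62] = 10.6 + 6.5472 = 17.1472.
Because errors are independent across components, Cov(Tᵢ,Tⱼ) = Cov(Xᵢ,Xⱼ); the off-diagonal part of the true-score variance is the same as above.
True-score variance = [2.4²·0.65 + 2.2²·0.69] + 6.5472 = 7.0836 + 6.5472 = 13.6308.
Reliability = 13.6308 / 17.1472 = 0.795.

0.795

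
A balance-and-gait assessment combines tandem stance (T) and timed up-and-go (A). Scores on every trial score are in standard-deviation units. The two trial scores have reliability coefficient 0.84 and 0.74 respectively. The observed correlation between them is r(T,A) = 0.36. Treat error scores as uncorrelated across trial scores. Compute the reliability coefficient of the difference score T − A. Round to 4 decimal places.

Var(T−A) = 1 + 1 − 2·0.36 = 2 − 0.72 = 1.28.
With uncorrelated errors the cross-covariances are all true-score covariance, so they carry over unchanged; only the diagonal terms shrink to ρᵢσᵢ².
True-score variance = [0.84 + 0.74] − 0.72 = 1.58 − 0.72 = 0.86.
Reliability = 0.86 / 1.28 = 0.6719.

0.6719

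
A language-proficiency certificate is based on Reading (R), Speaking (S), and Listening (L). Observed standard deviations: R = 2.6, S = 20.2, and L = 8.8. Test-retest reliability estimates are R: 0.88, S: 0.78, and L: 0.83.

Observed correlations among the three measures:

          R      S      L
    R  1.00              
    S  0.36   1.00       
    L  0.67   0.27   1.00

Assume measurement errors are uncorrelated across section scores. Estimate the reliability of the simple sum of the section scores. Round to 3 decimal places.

Var(R+S+L) = 2.6² + 20.2² + 8.8² + 2·[2.6·20.2·0.36 + 2.6·8.8·0.67 + 20.2·8.8·0.27] = 492.24 + 164.464 = 656.704.
Because errors are independent across components, Cov(Tᵢ,Tⱼ) = Cov(Xᵢ,Xⱼ); the off-diagonal part of the true-score variance is the same as above.
True-score variance = [2.6²·0.88 + 20.2²·0.78 + 8.8²·0.83] + 164.464 = 388.495 + 164.464 = 552.959.
Reliability = 552.959 / 656.704 = 0.842.

0.842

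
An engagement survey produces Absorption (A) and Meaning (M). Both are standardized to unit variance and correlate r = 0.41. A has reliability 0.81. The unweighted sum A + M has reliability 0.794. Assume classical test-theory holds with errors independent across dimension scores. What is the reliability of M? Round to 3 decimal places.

0.609

Var(A+M) = 2 + 2·0.41 = 2.820.
True-score variance = ρ_A + ρ_M + 2·0.41, so 0.794 = (0.81 + ρ_M + 0.82) / 2.820.
ρ_M = 0.794·2.820 − 0.81 − 0.82 = 0.609.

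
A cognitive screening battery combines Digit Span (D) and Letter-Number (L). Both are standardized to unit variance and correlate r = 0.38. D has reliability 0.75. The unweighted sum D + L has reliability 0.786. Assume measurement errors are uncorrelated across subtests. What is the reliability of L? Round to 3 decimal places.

0.659

Var(D+L) = 2 + 2·0.38 = 2.760.
True-score variance = ρ_D + ρ_L + 2·0.38, so 0.786 = (0.75 + ρ_L + 0.76) / 2.760.
ρ_L = 0.786·2.760 − 0.75 − 0.76 = 0.659.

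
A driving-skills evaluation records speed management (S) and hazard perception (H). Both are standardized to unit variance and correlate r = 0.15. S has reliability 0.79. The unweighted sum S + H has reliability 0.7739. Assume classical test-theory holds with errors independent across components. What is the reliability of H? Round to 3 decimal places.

0.690

Var(S+H) = 2 + 2·0.15 = 2.300.
True-score variance = ρ_S + ρ_H + 2·0.15, so 0.7739 = (0.79 + ρ_H + 0.30) / 2.300.
ρ_H = 0.7739·2.300 − 0.79 − 0.30 = 0.690.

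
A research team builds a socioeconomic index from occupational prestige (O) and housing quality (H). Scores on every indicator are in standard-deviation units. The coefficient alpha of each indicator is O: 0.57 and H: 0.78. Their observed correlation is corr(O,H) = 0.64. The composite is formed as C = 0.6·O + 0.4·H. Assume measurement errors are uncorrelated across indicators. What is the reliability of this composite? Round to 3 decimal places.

0.770

Var(C) = 0.6² + 0.4² + 2·[0.24·0.64] = 0.52 + 0.3072 = 0.8272.
With uncorrelated errors the cross-covariances are all true-score covariance, so they carry over unchanged; only the diagonal terms shrink to ρᵢσᵢ².
True-score variance = [0.6²·0.57 + 0.4²·0.78] + 0.3072 = 0.33 + 0.3072 = 0.6372.
Reliability = 0.6372 / 0.8272 = 0.770.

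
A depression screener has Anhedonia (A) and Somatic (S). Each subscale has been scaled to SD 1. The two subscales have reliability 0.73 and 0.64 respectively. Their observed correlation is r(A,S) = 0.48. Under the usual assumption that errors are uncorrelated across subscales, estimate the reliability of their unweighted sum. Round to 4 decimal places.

0.7872

Var(A+S) = 2 + 2·[0.48] = 2 + 0.96 = 2.96.
Because errors are independent across components, Cov(Tᵢ,Tⱼ) = Cov(Xᵢ,Xⱼ); the off-diagonal part of the true-score variance is the same as above.
True-score variance = [0.73 + 0.64] + 0.96 = 1.37 + 0.96 = 2.33.
Reliability = 2.33 / 2.96 = 0.7872.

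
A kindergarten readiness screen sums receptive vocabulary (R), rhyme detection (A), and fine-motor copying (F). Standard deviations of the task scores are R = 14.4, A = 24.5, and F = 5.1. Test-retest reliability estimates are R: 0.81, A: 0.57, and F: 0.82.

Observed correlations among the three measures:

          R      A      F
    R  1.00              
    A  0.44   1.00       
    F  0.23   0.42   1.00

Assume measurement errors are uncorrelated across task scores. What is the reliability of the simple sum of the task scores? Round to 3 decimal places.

0.764

Var(R+A+F) = 14.4² + 24.5² + 5.1² + 2·[14.4·24.5·0.44 + 14.4·5.1·0.23 + 24.5·5.1·0.42] = 833.62 + 449.204 = 1282.82.
Under uncorrelated errors the observed covariances equal the true-score covariances, so only the own-variance terms attenuate.
True-score variance = [14.4²·0.81 + 24.5²·0.57 + 5.1²·0.82] + 449.204 = 531.432 + 449.204 = 980.637.
Reliability = 980.637 / 1282.82 = 0.764.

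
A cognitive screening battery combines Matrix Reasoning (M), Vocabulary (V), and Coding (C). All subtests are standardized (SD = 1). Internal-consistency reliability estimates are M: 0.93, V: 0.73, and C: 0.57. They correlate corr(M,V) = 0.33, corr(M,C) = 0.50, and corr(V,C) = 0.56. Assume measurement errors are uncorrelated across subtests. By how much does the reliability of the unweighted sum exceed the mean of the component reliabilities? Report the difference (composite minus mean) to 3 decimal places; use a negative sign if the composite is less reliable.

0.123

Var(sum) = 3 + 2.78 = 5.78; true-score variance = 2.23 + 2.78 = 5.01; composite reliability = 0.8668.
Mean component reliability = 0.7433.
Difference = 0.8668 − 0.7433 = 0.123.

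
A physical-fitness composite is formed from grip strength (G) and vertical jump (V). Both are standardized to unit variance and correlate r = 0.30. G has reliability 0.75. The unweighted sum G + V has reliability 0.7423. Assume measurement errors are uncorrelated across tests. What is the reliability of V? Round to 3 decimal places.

0.580

Var(G+V) = 2 + 2·0.30 = 2.600.
True-score variance = ρ_G + ρ_V + 2·0.30, so 0.7423 = (0.75 + ρ_V + 0.60) / 2.600.
ρ_V = 0.7423·2.600 − 0.75 − 0.60 = 0.580.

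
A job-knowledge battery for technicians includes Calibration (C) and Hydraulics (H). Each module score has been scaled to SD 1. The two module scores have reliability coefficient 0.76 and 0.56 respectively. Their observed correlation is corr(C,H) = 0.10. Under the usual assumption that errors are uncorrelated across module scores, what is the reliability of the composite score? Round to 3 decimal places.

Var(C+H) = 2 + 2·[0.10] = 2 + 0.2 = 2.2.
With uncorrelated errors the cross-covariances are all true-score covariance, so they carry over unchanged; only the diagonal terms shrink to ρᵢσᵢ².
True-score variance = [0.76 + 0.56] + 0.2 = 1.32 + 0.2 = 1.52.
Reliability = 1.52 / 2.2 = 0.691.

0.691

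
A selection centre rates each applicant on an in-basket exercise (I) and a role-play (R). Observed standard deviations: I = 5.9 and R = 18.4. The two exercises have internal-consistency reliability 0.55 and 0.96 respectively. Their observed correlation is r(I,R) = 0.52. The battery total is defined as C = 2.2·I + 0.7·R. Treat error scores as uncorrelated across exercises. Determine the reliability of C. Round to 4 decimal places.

Var(C) = 2.2²·5.9² + 0.7²·18.4² + 2·[1.54·5.9·18.4·0.52] = 334.375 + 173.87 = 508.244.
With uncorrelated errors the cross-covariances are all true-score covariance, so they carry over unchanged; only the diagonal terms shrink to ρᵢσᵢ².
True-score variance = [2.2²·5.9²·0.55 + 0.7²·18.4²·0.96] + 173.87 = 251.923 + 173.87 = 425.793.
Reliability = 425.793 / 508.244 = 0.8378.

0.8378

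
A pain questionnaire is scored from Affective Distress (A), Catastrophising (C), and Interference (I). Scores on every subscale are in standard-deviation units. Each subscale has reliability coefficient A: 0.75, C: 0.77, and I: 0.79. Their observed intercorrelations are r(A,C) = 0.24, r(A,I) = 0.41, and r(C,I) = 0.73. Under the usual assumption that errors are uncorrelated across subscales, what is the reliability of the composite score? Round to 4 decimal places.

Var(A+C+I) = 3 + 2·[0.24 + 0.41 + 0.73] = 3 + 2.76 = 5.76.
Under uncorrelated errors the observed covariances equal the true-score covariances, so only the own-variance terms attenuate.
True-score variance = [0.75 + 0.77 + 0.79] + 2.76 = 2.31 + 2.76 = 5.07.
Reliability = 5.07 / 5.76 = 0.8802.

0.8802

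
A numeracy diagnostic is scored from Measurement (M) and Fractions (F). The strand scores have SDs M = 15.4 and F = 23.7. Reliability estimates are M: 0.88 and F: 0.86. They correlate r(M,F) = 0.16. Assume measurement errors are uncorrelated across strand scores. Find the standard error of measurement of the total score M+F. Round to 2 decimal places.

10.35

Var(total) = 798.85 + 116.794 = 915.644.
True-score variance = 691.754 + 116.794 = 808.548, so reliability = 0.8830.
Error variance = 915.644 − 808.548 = 107.096; SEM = √107.096 = 10.35.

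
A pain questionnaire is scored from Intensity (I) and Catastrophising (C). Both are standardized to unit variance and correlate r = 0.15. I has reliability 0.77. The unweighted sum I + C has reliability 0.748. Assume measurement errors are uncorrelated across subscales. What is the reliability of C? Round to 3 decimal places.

0.650

Var(I+C) = 2 + 2·0.15 = 2.300.
True-score variance = ρ_I + ρ_C + 2·0.15, so 0.748 = (0.77 + ρ_C + 0.30) / 2.300.
ρ_C = 0.748·2.300 − 0.77 − 0.30 = 0.650.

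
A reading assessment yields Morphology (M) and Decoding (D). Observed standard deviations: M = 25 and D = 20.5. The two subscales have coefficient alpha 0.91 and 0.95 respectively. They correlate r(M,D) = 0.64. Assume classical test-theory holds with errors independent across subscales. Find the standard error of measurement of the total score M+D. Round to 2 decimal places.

Var(total) = 1045.25 + 656 = 1701.25.
True-score variance = 967.987 + 656 = 1623.99, so reliability = 0.9546.
Error variance = 1701.25 − 1623.99 = 77.2625; SEM = √77.2625 = 8.79.

8.79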